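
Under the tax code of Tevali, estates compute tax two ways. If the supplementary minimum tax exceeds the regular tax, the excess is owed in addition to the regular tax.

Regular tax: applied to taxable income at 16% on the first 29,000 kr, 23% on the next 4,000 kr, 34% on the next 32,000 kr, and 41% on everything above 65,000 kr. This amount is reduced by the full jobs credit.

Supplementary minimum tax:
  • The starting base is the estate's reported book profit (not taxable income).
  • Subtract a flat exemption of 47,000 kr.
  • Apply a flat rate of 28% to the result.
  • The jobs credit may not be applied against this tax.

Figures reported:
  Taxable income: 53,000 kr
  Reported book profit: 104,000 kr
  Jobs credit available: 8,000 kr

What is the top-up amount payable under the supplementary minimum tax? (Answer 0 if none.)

Regular tax:
  29,000 kr × 16% = 4,640 kr
  4,000 kr × 23% = 920 kr
  20,000 kr × 34% = 6,800 kr
  → 12,360 kr
  Less jobs credit 8,000 kr → 4,360 kr

Supplementary minimum tax:
  Base (reported book profit): 104,000 kr
  Less exemption 47,000 kr → base 57,000 kr
  57,000 kr × 28% = 15,960 kr

Excess of supplementary minimum tax over regular tax: 15,960 kr − 4,360 kr = 11,600 kr.

11,600 kr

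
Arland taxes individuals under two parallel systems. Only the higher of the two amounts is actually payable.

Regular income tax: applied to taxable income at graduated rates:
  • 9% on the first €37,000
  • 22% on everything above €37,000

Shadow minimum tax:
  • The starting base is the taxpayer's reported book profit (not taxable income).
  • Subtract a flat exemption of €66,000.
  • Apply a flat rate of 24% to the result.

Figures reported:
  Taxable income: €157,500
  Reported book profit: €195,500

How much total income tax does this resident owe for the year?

Regular income tax:
  €37,000 × 9% = €3,330
  €120,500 × 22% = €26,510
  → €29,840

Shadow minimum tax:
  Base (reported book profit): €195,500
  Less exemption €66,000 → base €129,500
  €129,500 × 24% = €31,080

€31,080 > €29,840, so the shadow minimum tax is the binding amount.

€31,080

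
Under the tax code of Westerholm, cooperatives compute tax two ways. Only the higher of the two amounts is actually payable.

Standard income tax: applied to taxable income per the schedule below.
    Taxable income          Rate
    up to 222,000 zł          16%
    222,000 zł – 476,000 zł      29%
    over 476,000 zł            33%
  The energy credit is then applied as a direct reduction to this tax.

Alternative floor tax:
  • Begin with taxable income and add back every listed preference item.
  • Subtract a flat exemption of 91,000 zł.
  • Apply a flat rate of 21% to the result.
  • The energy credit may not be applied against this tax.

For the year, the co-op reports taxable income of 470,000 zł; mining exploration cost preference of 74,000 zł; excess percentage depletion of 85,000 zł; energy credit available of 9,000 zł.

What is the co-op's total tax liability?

Standard income tax:
  222,000 zł × 16% = 35,520 zł
  248,000 zł × 29% = 71,920 zł
  → 107,440 zł
  Less energy credit 9,000 zł → 98,440 zł

Alternative floor tax:
  Adjusted income: 470,000 zł + 74,000 zł + 85,000 zł = 629,000 zł
  Less exemption 91,000 zł → base 538,000 zł
  538,000 zł × 21% = 112,980 zł

112,980 zł > 98,440 zł, so the alternative floor tax is the binding amount.

112,980 zł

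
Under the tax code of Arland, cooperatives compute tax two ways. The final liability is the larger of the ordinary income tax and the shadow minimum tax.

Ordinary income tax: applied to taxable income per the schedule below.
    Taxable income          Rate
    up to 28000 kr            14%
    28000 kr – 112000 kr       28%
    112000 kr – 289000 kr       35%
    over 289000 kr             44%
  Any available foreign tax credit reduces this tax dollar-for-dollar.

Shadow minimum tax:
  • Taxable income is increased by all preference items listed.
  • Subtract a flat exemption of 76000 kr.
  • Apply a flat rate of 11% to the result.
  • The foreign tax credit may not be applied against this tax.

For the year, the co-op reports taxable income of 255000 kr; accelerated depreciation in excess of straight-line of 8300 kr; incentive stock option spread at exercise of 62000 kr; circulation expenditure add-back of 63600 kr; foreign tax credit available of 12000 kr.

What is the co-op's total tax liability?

65490 kr

Shadow minimum tax:
  Adjusted income: 255000 kr + 8300 kr + 62000 kr + 63600 kr = 388900 kr
  Less exemption 76000 kr → base 312900 kr
  312900 kr × 11% = 34419 kr

Ordinary income tax:
  28000 kr × 14% = 3920 kr
  84000 kr × 28% = 23520 kr
  143000 kr × 35% = 50050 kr
  → 77490 kr
  Less foreign tax credit 12000 kr → 65490 kr

65490 kr > 34419 kr, so the ordinary income tax governs.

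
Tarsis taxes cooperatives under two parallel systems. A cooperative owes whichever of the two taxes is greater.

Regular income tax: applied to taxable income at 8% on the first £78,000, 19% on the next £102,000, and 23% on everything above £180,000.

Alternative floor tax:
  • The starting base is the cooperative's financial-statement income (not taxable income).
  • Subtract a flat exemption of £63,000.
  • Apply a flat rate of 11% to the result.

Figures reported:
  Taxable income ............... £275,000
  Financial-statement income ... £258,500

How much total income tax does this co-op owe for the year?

Alternative floor tax:
  Base (financial-statement income): £258,500
  Less exemption £63,000 → base £195,500
  £195,500 × 11% = £21,505

Regular income tax:
  £78,000 × 8% = £6,240
  £102,000 × 19% = £19,380
  £95,000 × 23% = £21,850
  → £47,470

£47,470 > £21,505, so the regular income tax governs.

£47,470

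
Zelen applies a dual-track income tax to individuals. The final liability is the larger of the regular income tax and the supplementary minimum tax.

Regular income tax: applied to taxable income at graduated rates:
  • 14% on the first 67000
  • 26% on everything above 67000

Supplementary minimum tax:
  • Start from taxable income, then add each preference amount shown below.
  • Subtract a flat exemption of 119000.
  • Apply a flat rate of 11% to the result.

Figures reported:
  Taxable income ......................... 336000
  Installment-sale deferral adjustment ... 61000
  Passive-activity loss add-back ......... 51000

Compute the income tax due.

Regular income tax:
  67000 × 14% = 9380
  269000 × 26% = 69940
  → 79320

Supplementary minimum tax:
  Adjusted income: 336000 + 61000 + 51000 = 448000
  Less exemption 119000 → base 329000
  329000 × 11% = 36190

79320 > 36190, so the regular income tax governs.

79320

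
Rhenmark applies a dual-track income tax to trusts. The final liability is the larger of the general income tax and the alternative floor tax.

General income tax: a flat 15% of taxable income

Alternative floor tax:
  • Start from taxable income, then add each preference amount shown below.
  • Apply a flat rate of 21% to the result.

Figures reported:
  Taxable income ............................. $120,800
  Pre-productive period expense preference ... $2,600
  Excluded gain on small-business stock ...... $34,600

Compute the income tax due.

General income tax:
  $120,800 × 15% = $18,120

Alternative floor tax:
  Adjusted income: $120,800 + $2,600 + $34,600 = $158,000
  $158,000 × 21% = $33,180

$33,180 > $18,120, so the alternative floor tax is the binding amount.

$33,180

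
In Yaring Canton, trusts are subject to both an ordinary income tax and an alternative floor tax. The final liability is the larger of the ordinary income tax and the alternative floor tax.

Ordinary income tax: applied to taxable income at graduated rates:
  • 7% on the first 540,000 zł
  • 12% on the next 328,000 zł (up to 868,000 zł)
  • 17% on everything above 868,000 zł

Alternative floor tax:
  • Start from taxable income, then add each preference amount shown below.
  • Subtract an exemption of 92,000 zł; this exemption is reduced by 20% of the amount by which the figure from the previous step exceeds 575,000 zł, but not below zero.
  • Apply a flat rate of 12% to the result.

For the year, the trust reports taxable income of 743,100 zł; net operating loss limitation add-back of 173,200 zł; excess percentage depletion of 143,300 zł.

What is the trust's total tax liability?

127,152 zł

Alternative floor tax:
  Adjusted income: 743,100 zł + 173,200 zł + 143,300 zł = 1,059,600 zł
  Exemption: 20% × (1,059,600 zł − 575,000 zł) = 96,920 zł ≥ 92,000 zł, so the exemption is fully phased out
  Base: 1,059,600 zł − 0 zł = 1,059,600 zł
  1,059,600 zł × 12% = 127,152 zł

Ordinary income tax:
  540,000 zł × 7% = 37,800 zł
  203,100 zł × 12% = 24,372 zł
  → 62,172 zł

127,152 zł > 62,172 zł, so the alternative floor tax is the binding amount.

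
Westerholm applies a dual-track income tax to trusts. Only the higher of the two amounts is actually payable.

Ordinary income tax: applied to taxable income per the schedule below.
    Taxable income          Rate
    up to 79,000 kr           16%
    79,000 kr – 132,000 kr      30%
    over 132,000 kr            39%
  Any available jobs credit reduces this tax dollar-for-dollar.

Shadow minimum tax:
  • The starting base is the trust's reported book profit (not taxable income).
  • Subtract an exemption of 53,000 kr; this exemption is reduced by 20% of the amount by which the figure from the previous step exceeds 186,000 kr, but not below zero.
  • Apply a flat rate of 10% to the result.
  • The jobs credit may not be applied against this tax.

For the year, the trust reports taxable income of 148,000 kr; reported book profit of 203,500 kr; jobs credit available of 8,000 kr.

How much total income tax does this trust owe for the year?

Shadow minimum tax:
  Base (reported book profit): 203,500 kr
  Exemption: 53,000 kr − 20% × (203,500 kr − 186,000 kr) = 53,000 kr − 3,500 kr = 49,500 kr
  Base: 203,500 kr − 49,500 kr = 154,000 kr
  154,000 kr × 10% = 15,400 kr

Ordinary income tax:
  79,000 kr × 16% = 12,640 kr
  53,000 kr × 30% = 15,900 kr
  16,000 kr × 39% = 6,240 kr
  → 34,780 kr
  Less jobs credit 8,000 kr → 26,780 kr

26,780 kr > 15,400 kr, so the ordinary income tax governs.

26,780 kr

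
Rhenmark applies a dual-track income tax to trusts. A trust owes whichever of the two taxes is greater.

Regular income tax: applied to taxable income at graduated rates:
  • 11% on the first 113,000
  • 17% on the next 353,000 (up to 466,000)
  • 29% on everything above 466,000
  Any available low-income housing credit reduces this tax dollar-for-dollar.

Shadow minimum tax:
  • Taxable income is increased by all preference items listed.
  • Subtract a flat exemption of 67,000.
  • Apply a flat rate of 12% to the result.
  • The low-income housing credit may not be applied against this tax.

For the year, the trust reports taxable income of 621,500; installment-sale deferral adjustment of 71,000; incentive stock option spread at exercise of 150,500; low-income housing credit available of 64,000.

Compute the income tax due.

Regular income tax:
  113,000 × 11% = 12,430
  353,000 × 17% = 60,010
  155,500 × 29% = 45,095
  → 117,535
  Less low-income housing credit 64,000 → 53,535

Shadow minimum tax:
  Adjusted income: 621,500 + 71,000 + 150,500 = 843,000
  Less exemption 67,000 → base 776,000
  776,000 × 12% = 93,120

93,120 > 53,535, so the shadow minimum tax is the binding amount.

93,120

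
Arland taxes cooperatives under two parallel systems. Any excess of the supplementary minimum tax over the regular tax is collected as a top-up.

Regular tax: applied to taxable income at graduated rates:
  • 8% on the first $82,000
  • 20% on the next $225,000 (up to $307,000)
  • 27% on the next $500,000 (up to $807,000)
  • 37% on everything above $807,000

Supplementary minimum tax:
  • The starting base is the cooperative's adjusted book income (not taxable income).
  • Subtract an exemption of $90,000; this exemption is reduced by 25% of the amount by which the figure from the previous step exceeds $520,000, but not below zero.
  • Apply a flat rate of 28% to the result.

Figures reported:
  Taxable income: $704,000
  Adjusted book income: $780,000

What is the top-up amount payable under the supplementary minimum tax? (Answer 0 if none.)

$52,650

Regular tax:
  $82,000 × 8% = $6,560
  $225,000 × 20% = $45,000
  $397,000 × 27% = $107,190
  → $158,750

Supplementary minimum tax:
  Base (adjusted book income): $780,000
  Exemption: $90,000 − 25% × ($780,000 − $520,000) = $90,000 − $65,000 = $25,000
  Base: $780,000 − $25,000 = $755,000
  $755,000 × 28% = $211,400

Excess of supplementary minimum tax over regular tax: $211,400 − $158,750 = $52,650.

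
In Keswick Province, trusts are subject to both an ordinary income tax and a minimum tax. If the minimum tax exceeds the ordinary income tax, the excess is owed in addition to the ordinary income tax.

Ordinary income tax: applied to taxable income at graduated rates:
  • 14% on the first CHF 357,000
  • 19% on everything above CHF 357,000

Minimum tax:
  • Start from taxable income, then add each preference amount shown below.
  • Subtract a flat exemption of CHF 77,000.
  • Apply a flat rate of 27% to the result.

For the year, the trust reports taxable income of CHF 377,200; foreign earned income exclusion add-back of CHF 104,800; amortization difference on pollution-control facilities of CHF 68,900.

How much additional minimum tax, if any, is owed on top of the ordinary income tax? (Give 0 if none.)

CHF 74,135

Ordinary income tax:
  CHF 357,000 × 14% = CHF 49,980
  CHF 20,200 × 19% = CHF 3,838
  → CHF 53,818

Minimum tax:
  Adjusted income: CHF 377,200 + CHF 104,800 + CHF 68,900 = CHF 550,900
  Less exemption CHF 77,000 → base CHF 473,900
  CHF 473,900 × 27% = CHF 127,953

Excess of minimum tax over ordinary income tax: CHF 127,953 − CHF 53,818 = CHF 74,135.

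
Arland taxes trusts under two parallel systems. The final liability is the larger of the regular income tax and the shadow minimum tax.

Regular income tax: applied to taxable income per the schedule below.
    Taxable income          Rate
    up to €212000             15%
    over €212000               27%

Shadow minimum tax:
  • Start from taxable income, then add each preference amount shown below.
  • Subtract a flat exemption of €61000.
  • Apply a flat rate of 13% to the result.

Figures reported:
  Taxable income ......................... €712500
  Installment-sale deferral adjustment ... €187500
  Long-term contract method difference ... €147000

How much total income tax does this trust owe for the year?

€166935

Regular income tax:
  €212000 × 15% = €31800
  €500500 × 27% = €135135
  → €166935

Shadow minimum tax:
  Adjusted income: €712500 + €187500 + €147000 = €1047000
  Less exemption €61000 → base €986000
  €986000 × 13% = €128180

€166935 > €128180, so the regular income tax governs.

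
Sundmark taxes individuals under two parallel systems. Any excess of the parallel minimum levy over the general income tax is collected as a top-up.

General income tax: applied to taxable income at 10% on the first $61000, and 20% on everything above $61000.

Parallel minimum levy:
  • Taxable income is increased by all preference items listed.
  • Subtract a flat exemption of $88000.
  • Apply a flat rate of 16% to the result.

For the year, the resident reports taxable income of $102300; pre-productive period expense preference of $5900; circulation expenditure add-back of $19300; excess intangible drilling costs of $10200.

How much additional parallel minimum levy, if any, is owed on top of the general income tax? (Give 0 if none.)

$0

General income tax:
  $61000 × 10% = $6100
  $41300 × 20% = $8260
  → $14360

Parallel minimum levy:
  Adjusted income: $102300 + $5900 + $19300 + $10200 = $137700
  Less exemption $88000 → base $49700
  $49700 × 16% = $7952

$7952 ≤ $14360, so no add-on is due.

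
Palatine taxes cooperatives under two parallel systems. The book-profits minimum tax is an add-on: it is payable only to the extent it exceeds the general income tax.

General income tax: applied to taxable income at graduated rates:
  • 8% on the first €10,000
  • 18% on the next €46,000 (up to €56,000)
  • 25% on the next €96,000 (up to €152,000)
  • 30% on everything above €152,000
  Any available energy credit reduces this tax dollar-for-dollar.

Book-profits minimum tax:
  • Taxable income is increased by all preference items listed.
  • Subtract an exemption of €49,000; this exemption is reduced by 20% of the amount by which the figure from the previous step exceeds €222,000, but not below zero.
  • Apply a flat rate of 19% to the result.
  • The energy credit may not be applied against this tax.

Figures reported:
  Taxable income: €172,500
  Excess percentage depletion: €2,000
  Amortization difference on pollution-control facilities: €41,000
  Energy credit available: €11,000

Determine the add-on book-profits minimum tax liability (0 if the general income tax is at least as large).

€3,405

Book-profits minimum tax:
  Adjusted income: €172,500 + €2,000 + €41,000 = €215,500
  Exemption: €215,500 ≤ €222,000, so full €49,000 applies
  Base: €215,500 − €49,000 = €166,500
  €166,500 × 19% = €31,635

General income tax:
  €10,000 × 8% = €800
  €46,000 × 18% = €8,280
  €96,000 × 25% = €24,000
  €20,500 × 30% = €6,150
  → €39,230
  Less energy credit €11,000 → €28,230

Excess of book-profits minimum tax over general income tax: €31,635 − €28,230 = €3,405.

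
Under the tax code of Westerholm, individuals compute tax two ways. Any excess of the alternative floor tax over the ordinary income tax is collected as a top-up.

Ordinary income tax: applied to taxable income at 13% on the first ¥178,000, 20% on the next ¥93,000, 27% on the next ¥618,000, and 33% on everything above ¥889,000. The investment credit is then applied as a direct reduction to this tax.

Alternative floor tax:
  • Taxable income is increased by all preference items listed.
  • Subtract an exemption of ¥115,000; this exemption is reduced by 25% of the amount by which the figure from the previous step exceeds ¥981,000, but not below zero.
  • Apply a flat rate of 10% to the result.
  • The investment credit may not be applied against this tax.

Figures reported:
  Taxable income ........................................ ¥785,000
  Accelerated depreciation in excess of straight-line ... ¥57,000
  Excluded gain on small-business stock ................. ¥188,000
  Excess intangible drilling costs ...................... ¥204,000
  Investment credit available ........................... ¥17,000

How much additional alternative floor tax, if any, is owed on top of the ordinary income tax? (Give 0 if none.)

Alternative floor tax:
  Adjusted income: ¥785,000 + ¥57,000 + ¥188,000 + ¥204,000 = ¥1,234,000
  Exemption: ¥115,000 − 25% × (¥1,234,000 − ¥981,000) = ¥115,000 − ¥63,250 = ¥51,750
  Base: ¥1,234,000 − ¥51,750 = ¥1,182,250
  ¥1,182,250 × 10% = ¥118,225

Ordinary income tax:
  ¥178,000 × 13% = ¥23,140
  ¥93,000 × 20% = ¥18,600
  ¥514,000 × 27% = ¥138,780
  → ¥180,520
  Less investment credit ¥17,000 → ¥163,520

¥118,225 ≤ ¥163,520, so no add-on is due.

¥0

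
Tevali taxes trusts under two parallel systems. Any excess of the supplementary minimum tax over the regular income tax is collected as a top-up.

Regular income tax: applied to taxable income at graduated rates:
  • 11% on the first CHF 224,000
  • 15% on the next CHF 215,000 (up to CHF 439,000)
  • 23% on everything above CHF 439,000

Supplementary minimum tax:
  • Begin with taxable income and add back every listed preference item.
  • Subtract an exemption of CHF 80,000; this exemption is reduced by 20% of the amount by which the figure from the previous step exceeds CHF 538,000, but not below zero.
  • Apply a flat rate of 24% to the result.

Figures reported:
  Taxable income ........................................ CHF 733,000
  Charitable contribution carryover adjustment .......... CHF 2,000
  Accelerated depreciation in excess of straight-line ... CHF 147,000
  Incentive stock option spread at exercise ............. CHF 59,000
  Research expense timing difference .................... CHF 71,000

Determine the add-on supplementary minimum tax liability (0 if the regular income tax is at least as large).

Regular income tax:
  CHF 224,000 × 11% = CHF 24,640
  CHF 215,000 × 15% = CHF 32,250
  CHF 294,000 × 23% = CHF 67,620
  → CHF 124,510

Supplementary minimum tax:
  Adjusted income: CHF 733,000 + CHF 2,000 + CHF 147,000 + CHF 59,000 + CHF 71,000 = CHF 1,012,000
  Exemption: 20% × (CHF 1,012,000 − CHF 538,000) = CHF 94,800 ≥ CHF 80,000, so the exemption is fully phased out
  Base: CHF 1,012,000 − CHF 0 = CHF 1,012,000
  CHF 1,012,000 × 24% = CHF 242,880

Excess of supplementary minimum tax over regular income tax: CHF 242,880 − CHF 124,510 = CHF 118,370.

CHF 118,370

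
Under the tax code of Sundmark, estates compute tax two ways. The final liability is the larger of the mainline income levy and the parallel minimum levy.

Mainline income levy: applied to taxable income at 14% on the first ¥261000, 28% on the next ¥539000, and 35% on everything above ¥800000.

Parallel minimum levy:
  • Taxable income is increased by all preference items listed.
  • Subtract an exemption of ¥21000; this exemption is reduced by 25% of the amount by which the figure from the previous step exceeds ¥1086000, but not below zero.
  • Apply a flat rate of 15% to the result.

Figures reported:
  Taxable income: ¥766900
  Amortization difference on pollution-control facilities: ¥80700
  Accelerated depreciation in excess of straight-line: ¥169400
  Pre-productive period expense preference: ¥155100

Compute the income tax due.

¥178192

Mainline income levy:
  ¥261000 × 14% = ¥36540
  ¥505900 × 28% = ¥141652
  → ¥178192

Parallel minimum levy:
  Adjusted income: ¥766900 + ¥80700 + ¥169400 + ¥155100 = ¥1172100
  Exemption: 25% × (¥1172100 − ¥1086000) = ¥21525 ≥ ¥21000, so the exemption is fully phased out
  Base: ¥1172100 − ¥0 = ¥1172100
  ¥1172100 × 15% = ¥175815

¥178192 > ¥175815, so the mainline income levy governs.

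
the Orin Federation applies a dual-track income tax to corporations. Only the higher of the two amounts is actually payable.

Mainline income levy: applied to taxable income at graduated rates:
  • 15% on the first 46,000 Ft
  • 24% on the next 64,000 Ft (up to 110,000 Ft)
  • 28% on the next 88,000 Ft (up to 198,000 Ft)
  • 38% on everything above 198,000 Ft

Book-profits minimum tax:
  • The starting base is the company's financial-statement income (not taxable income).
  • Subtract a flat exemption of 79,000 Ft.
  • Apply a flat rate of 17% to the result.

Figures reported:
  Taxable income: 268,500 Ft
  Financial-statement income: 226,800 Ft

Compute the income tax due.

Book-profits minimum tax:
  Base (financial-statement income): 226,800 Ft
  Less exemption 79,000 Ft → base 147,800 Ft
  147,800 Ft × 17% = 25,126 Ft

Mainline income levy:
  46,000 Ft × 15% = 6,900 Ft
  64,000 Ft × 24% = 15,360 Ft
  88,000 Ft × 28% = 24,640 Ft
  70,500 Ft × 38% = 26,790 Ft
  → 73,690 Ft

73,690 Ft > 25,126 Ft, so the mainline income levy governs.

73,690 Ft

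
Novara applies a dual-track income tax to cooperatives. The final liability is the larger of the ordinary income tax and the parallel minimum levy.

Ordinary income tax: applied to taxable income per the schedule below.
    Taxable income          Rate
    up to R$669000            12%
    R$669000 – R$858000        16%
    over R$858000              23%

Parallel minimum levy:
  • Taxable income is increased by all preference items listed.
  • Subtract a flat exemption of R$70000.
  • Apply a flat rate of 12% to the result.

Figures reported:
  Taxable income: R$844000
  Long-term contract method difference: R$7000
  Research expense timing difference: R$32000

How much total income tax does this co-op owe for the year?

Parallel minimum levy:
  Adjusted income: R$844000 + R$7000 + R$32000 = R$883000
  Less exemption R$70000 → base R$813000
  R$813000 × 12% = R$97560

Ordinary income tax:
  R$669000 × 12% = R$80280
  R$175000 × 16% = R$28000
  → R$108280

R$108280 > R$97560, so the ordinary income tax governs.

R$108280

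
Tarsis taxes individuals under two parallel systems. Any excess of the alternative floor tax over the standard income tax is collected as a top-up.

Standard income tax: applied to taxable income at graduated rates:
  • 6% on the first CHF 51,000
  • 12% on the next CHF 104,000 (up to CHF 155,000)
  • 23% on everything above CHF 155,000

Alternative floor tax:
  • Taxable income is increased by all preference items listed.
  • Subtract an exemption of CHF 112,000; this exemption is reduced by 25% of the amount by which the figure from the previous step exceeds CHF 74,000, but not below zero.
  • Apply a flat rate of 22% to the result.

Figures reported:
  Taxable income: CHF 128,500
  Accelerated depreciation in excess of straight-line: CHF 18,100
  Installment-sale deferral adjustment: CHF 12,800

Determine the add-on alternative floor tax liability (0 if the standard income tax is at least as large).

CHF 2,765

Standard income tax:
  CHF 51,000 × 6% = CHF 3,060
  CHF 77,500 × 12% = CHF 9,300
  → CHF 12,360

Alternative floor tax:
  Adjusted income: CHF 128,500 + CHF 18,100 + CHF 12,800 = CHF 159,400
  Exemption: CHF 112,000 − 25% × (CHF 159,400 − CHF 74,000) = CHF 112,000 − CHF 21,350 = CHF 90,650
  Base: CHF 159,400 − CHF 90,650 = CHF 68,750
  CHF 68,750 × 22% = CHF 15,125

Excess of alternative floor tax over standard income tax: CHF 15,125 − CHF 12,360 = CHF 2,765.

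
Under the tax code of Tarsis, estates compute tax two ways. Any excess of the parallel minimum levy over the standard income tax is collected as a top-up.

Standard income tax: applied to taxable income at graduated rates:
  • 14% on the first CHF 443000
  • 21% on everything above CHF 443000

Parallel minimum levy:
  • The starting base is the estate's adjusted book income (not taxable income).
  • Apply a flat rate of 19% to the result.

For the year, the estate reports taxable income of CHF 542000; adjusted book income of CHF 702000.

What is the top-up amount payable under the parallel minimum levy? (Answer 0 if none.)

Standard income tax:
  CHF 443000 × 14% = CHF 62020
  CHF 99000 × 21% = CHF 20790
  → CHF 82810

Parallel minimum levy:
  Base (adjusted book income): CHF 702000
  CHF 702000 × 19% = CHF 133380

Excess of parallel minimum levy over standard income tax: CHF 133380 − CHF 82810 = CHF 50570.

CHF 50570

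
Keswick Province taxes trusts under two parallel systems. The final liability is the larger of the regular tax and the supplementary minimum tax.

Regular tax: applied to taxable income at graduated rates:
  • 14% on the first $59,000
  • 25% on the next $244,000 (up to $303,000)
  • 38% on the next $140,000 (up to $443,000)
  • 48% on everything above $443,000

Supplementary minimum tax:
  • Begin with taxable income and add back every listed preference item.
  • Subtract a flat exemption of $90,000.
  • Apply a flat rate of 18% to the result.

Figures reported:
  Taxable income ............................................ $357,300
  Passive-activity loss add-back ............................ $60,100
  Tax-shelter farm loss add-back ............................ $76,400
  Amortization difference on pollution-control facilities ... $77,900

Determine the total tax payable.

$89,894

Supplementary minimum tax:
  Adjusted income: $357,300 + $60,100 + $76,400 + $77,900 = $571,700
  Less exemption $90,000 → base $481,700
  $481,700 × 18% = $86,706

Regular tax:
  $59,000 × 14% = $8,260
  $244,000 × 25% = $61,000
  $54,300 × 38% = $20,634
  → $89,894

$89,894 > $86,706, so the regular tax governs.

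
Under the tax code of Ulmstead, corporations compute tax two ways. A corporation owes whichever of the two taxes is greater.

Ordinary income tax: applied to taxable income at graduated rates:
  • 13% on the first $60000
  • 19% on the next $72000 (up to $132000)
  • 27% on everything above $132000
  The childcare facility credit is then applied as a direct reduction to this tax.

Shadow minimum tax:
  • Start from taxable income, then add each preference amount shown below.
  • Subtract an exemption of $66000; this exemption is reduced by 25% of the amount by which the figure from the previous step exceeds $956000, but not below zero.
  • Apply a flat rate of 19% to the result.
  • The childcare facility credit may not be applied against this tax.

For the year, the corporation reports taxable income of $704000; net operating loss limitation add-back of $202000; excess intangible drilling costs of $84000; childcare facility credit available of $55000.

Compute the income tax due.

Ordinary income tax:
  $60000 × 13% = $7800
  $72000 × 19% = $13680
  $572000 × 27% = $154440
  → $175920
  Less childcare facility credit $55000 → $120920

Shadow minimum tax:
  Adjusted income: $704000 + $202000 + $84000 = $990000
  Exemption: $66000 − 25% × ($990000 − $956000) = $66000 − $8500 = $57500
  Base: $990000 − $57500 = $932500
  $932500 × 19% = $177175

$177175 > $120920, so the shadow minimum tax is the binding amount.

$177175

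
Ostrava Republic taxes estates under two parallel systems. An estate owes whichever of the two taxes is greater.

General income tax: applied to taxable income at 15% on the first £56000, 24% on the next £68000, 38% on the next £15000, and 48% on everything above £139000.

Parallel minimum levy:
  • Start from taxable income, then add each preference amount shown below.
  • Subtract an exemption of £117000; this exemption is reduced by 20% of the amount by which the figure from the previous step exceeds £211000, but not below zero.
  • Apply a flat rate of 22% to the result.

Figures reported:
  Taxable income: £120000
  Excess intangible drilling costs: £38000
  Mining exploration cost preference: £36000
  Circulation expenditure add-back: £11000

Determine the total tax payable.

Parallel minimum levy:
  Adjusted income: £120000 + £38000 + £36000 + £11000 = £205000
  Exemption: £205000 ≤ £211000, so full £117000 applies
  Base: £205000 − £117000 = £88000
  £88000 × 22% = £19360

General income tax:
  £56000 × 15% = £8400
  £64000 × 24% = £15360
  → £23760

£23760 > £19360, so the general income tax governs.

£23760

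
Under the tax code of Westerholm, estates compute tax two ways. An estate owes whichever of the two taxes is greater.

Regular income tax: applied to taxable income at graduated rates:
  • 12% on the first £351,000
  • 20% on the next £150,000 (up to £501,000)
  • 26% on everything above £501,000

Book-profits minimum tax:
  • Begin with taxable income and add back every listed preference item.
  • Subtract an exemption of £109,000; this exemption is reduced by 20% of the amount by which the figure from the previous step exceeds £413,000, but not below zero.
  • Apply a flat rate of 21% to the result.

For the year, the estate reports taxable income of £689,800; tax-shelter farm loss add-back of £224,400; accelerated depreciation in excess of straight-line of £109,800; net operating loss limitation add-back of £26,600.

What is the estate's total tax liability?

£220,626

Regular income tax:
  £351,000 × 12% = £42,120
  £150,000 × 20% = £30,000
  £188,800 × 26% = £49,088
  → £121,208

Book-profits minimum tax:
  Adjusted income: £689,800 + £224,400 + £109,800 + £26,600 = £1,050,600
  Exemption: 20% × (£1,050,600 − £413,000) = £127,520 ≥ £109,000, so the exemption is fully phased out
  Base: £1,050,600 − £0 = £1,050,600
  £1,050,600 × 21% = £220,626

£220,626 > £121,208, so the book-profits minimum tax is the binding amount.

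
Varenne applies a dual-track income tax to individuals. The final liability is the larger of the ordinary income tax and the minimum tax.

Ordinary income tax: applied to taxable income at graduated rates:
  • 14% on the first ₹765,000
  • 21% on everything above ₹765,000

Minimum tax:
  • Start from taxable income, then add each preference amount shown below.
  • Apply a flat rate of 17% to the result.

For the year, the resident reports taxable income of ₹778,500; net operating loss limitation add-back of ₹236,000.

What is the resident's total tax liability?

₹172,465

Ordinary income tax:
  ₹765,000 × 14% = ₹107,100
  ₹13,500 × 21% = ₹2,835
  → ₹109,935

Minimum tax:
  Adjusted income: ₹778,500 + ₹236,000 = ₹1,014,500
  ₹1,014,500 × 17% = ₹172,465

₹172,465 > ₹109,935, so the minimum tax is the binding amount.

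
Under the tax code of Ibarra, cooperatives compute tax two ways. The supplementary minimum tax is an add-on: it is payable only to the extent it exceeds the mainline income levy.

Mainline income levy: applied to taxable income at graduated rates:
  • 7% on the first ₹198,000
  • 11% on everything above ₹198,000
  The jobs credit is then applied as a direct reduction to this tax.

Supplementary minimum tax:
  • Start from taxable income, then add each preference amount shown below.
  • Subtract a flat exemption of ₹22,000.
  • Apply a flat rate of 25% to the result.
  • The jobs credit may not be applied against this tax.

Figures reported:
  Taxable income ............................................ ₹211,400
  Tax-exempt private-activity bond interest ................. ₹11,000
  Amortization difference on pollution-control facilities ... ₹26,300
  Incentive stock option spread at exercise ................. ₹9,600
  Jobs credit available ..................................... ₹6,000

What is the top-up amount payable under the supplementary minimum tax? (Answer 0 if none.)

₹49,741

Supplementary minimum tax:
  Adjusted income: ₹211,400 + ₹11,000 + ₹26,300 + ₹9,600 = ₹258,300
  Less exemption ₹22,000 → base ₹236,300
  ₹236,300 × 25% = ₹59,075

Mainline income levy:
  ₹198,000 × 7% = ₹13,860
  ₹13,400 × 11% = ₹1,474
  → ₹15,334
  Less jobs credit ₹6,000 → ₹9,334

Excess of supplementary minimum tax over mainline income levy: ₹59,075 − ₹9,334 = ₹49,741.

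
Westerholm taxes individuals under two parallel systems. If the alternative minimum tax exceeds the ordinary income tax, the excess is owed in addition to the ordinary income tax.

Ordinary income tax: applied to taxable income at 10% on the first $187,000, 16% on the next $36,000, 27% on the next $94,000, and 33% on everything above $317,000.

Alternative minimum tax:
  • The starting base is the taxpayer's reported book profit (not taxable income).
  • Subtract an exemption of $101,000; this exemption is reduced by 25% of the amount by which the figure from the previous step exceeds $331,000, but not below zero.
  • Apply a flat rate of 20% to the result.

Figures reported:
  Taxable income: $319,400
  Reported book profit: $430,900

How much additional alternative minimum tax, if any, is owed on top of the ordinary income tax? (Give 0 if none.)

$20,343

Ordinary income tax:
  $187,000 × 10% = $18,700
  $36,000 × 16% = $5,760
  $94,000 × 27% = $25,380
  $2,400 × 33% = $792
  → $50,632

Alternative minimum tax:
  Base (reported book profit): $430,900
  Exemption: $101,000 − 25% × ($430,900 − $331,000) = $101,000 − $24,975 = $76,025
  Base: $430,900 − $76,025 = $354,875
  $354,875 × 20% = $70,975

Excess of alternative minimum tax over ordinary income tax: $70,975 − $50,632 = $20,343.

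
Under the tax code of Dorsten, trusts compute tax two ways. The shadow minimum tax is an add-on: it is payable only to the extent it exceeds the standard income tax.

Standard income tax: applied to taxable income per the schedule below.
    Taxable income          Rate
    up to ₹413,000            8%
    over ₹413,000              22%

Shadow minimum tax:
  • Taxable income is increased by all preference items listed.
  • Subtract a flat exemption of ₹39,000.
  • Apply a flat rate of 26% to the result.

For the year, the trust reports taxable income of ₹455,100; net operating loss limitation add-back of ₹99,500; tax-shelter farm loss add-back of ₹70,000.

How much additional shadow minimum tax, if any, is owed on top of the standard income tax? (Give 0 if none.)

Shadow minimum tax:
  Adjusted income: ₹455,100 + ₹99,500 + ₹70,000 = ₹624,600
  Less exemption ₹39,000 → base ₹585,600
  ₹585,600 × 26% = ₹152,256

Standard income tax:
  ₹413,000 × 8% = ₹33,040
  ₹42,100 × 22% = ₹9,262
  → ₹42,302

Excess of shadow minimum tax over standard income tax: ₹152,256 − ₹42,302 = ₹109,954.

₹109,954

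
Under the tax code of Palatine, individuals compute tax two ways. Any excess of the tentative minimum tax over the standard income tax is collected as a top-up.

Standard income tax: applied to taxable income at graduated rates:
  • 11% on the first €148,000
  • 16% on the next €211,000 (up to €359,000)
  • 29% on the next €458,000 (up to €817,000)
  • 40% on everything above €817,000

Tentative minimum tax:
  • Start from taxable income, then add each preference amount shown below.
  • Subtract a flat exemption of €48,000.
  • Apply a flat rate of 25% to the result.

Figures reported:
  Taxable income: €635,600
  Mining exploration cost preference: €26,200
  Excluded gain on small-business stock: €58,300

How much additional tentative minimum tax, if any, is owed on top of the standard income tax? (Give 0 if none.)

Standard income tax:
  €148,000 × 11% = €16,280
  €211,000 × 16% = €33,760
  €276,600 × 29% = €80,214
  → €130,254

Tentative minimum tax:
  Adjusted income: €635,600 + €26,200 + €58,300 = €720,100
  Less exemption €48,000 → base €672,100
  €672,100 × 25% = €168,025

Excess of tentative minimum tax over standard income tax: €168,025 − €130,254 = €37,771.

€37,771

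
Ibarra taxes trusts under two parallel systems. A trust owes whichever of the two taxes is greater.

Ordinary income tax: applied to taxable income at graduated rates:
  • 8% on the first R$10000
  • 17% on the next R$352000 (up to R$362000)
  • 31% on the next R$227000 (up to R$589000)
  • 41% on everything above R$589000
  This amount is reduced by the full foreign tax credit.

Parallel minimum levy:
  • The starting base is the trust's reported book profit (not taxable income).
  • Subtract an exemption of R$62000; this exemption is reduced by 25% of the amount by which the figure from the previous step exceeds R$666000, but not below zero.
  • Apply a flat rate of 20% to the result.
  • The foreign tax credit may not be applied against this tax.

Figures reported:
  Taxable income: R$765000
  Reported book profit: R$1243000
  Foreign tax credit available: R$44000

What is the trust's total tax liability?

Parallel minimum levy:
  Base (reported book profit): R$1243000
  Exemption: 25% × (R$1243000 − R$666000) = R$144250 ≥ R$62000, so the exemption is fully phased out
  Base: R$1243000 − R$0 = R$1243000
  R$1243000 × 20% = R$248600

Ordinary income tax:
  R$10000 × 8% = R$800
  R$352000 × 17% = R$59840
  R$227000 × 31% = R$70370
  R$176000 × 41% = R$72160
  → R$203170
  Less foreign tax credit R$44000 → R$159170

R$248600 > R$159170, so the parallel minimum levy is the binding amount.

R$248600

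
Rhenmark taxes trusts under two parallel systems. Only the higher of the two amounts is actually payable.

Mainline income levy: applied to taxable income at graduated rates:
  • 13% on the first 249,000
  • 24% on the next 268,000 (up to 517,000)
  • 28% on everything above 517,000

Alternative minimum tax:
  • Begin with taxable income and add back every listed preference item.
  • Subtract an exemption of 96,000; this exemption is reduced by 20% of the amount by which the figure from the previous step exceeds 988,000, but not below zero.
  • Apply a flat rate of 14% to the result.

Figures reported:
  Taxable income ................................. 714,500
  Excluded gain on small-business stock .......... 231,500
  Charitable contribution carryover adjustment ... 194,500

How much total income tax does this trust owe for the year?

Mainline income levy:
  249,000 × 13% = 32,370
  268,000 × 24% = 64,320
  197,500 × 28% = 55,300
  → 151,990

Alternative minimum tax:
  Adjusted income: 714,500 + 231,500 + 194,500 = 1,140,500
  Exemption: 96,000 − 20% × (1,140,500 − 988,000) = 96,000 − 30,500 = 65,500
  Base: 1,140,500 − 65,500 = 1,075,000
  1,075,000 × 14% = 150,500

151,990 > 150,500, so the mainline income levy governs.

151,990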